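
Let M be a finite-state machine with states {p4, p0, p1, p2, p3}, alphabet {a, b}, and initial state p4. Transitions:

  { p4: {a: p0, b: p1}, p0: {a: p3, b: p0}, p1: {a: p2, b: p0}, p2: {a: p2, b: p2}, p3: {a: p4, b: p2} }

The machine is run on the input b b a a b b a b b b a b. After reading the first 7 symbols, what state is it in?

p3

p4 → p1 → p0 → p3 → p4 → p1 → p0 → p3
After 7 symbols: p3.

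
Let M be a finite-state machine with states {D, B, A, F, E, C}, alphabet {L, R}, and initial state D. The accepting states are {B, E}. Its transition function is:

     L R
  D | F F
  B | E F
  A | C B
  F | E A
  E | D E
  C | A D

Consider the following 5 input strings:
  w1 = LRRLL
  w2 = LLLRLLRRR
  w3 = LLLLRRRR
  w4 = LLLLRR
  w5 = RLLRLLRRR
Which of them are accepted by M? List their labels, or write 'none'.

w2, w4, w5

w1: Trace: D -L-> F -R-> A -R-> B -L-> E -L-> D  → end D, rejected
w2: Trace: D -L-> F -L-> E -L-> D -R-> F -L-> E -L-> D -R-> F -R-> A -R-> B  → end B, accepted
w3: Trace: D -L-> F -L-> E -L-> D -L-> F -R-> A -R-> B -R-> F -R-> A  → end A, rejected
w4: Trace: D -L-> F -L-> E -L-> D -L-> F -R-> A -R-> B  → end B, accepted
w5: Trace: D -R-> F -L-> E -L-> D -R-> F -L-> E -L-> D -R-> F -R-> A -R-> B  → end B, accepted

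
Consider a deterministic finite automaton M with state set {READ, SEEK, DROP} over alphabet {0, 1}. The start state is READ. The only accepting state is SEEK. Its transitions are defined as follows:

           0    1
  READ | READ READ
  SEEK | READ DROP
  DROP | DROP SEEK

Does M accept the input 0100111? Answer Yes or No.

start at READ
read '0': READ → READ
read '1': READ → READ
read '0': READ → READ
read '0': READ → READ
read '1': READ → READ
read '1': READ → READ
read '1': READ → READ
End state READ is not accepting.

No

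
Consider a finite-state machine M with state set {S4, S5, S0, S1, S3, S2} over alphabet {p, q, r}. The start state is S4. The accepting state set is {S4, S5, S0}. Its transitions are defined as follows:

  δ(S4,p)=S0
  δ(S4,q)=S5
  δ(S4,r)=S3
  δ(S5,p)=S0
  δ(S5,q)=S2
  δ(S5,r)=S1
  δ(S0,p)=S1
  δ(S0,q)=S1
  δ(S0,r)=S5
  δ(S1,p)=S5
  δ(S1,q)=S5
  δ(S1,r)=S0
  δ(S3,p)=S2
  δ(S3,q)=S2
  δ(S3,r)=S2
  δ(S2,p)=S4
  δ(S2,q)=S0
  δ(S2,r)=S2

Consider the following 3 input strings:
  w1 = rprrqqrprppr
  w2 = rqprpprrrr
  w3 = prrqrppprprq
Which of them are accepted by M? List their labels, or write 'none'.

none

w1: S4 → S3 → S2 → S2 → S2 → S0 → S1 → S0 → S1 → S0 → S1 → S5 → S1  → end S1, rejected
w2: S4 → S3 → S2 → S4 → S3 → S2 → S4 → S3 → S2 → S2 → S2  → end S2, rejected
w3: S4 → S0 → S5 → S1 → S5 → S1 → S5 → S0 → S1 → S0 → S1 → S0 → S1  → end S1, rejected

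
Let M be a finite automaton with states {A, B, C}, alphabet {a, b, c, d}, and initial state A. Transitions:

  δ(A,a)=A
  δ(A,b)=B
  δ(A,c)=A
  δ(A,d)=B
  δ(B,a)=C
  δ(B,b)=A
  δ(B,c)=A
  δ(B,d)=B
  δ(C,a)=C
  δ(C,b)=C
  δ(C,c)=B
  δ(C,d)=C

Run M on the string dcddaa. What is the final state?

C

A → B → A → B → B → C → C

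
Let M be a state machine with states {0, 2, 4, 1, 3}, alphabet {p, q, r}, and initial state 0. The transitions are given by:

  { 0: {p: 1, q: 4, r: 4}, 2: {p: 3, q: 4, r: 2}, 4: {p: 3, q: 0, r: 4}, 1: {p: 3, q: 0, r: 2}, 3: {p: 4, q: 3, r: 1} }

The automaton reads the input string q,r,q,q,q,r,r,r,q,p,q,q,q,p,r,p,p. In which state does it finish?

Trace: 0 -q-> 4 -r-> 4 -q-> 0 -q-> 4 -q-> 0 -r-> 4 -r-> 4 -r-> 4 -q-> 0 -p-> 1 -q-> 0 -q-> 4 -q-> 0 -p-> 1 -r-> 2 -p-> 3 -p-> 4

4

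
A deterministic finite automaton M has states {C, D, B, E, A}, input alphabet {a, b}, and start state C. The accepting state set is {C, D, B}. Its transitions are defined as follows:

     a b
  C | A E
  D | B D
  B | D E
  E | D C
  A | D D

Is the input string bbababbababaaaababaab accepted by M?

Yes

C → E → C → A → D → B → E → C → A → D → B → E → D → B → D → B → E → D → D → B → D → D
End state D is accepting.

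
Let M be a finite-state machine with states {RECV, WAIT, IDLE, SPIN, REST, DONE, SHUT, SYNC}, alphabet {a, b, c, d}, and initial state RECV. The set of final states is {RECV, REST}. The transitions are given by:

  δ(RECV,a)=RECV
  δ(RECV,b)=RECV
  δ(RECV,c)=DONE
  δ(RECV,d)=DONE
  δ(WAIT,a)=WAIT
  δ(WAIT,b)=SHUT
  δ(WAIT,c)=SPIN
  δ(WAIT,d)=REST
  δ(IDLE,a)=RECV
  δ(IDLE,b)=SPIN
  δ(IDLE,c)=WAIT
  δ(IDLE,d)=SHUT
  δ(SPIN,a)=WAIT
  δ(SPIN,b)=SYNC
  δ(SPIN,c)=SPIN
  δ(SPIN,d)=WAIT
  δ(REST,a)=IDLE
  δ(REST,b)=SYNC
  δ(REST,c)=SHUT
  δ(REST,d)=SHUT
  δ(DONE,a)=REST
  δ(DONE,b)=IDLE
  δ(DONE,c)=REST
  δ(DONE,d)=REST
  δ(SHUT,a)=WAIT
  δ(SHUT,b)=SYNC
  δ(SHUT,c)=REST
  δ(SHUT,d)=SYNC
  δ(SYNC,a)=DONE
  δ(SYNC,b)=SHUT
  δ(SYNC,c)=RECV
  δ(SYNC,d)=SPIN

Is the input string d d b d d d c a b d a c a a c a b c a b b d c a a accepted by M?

Yes

RECV → DONE → REST → SYNC → SPIN → WAIT → REST → SHUT → WAIT → SHUT → SYNC → DONE → REST → IDLE → RECV → DONE → REST → SYNC → RECV → RECV → RECV → RECV → DONE → REST → IDLE → RECV
End state RECV is accepting.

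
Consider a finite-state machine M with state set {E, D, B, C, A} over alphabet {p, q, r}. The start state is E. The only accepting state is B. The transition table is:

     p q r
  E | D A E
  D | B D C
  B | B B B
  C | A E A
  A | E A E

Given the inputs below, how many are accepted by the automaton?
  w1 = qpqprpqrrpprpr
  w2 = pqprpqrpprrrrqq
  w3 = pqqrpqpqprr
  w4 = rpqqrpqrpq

w1: Trace: E -q-> A -p-> E -q-> A -p-> E -r-> E -p-> D -q-> D -r-> C -r-> A -p-> E -p-> D -r-> C -p-> A -r-> E  → end E, rejected
w2: Trace: E -p-> D -q-> D -p-> B -r-> B -p-> B -q-> B -r-> B -p-> B -p-> B -r-> B -r-> B -r-> B -r-> B -q-> B -q-> B  → end B, accepted
w3: Trace: E -p-> D -q-> D -q-> D -r-> C -p-> A -q-> A -p-> E -q-> A -p-> E -r-> E -r-> E  → end E, rejected
w4: Trace: E -r-> E -p-> D -q-> D -q-> D -r-> C -p-> A -q-> A -r-> E -p-> D -q-> D  → end D, rejected

1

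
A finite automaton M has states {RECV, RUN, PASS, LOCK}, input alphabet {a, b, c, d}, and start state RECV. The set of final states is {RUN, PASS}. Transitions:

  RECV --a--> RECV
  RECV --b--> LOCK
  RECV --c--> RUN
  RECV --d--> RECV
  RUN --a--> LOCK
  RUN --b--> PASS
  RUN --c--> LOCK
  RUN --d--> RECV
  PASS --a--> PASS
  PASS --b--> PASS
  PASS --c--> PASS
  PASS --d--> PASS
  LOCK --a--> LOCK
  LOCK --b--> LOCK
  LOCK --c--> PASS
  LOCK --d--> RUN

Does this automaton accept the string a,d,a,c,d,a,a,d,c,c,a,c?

Yes

Trace: RECV -a-> RECV -d-> RECV -a-> RECV -c-> RUN -d-> RECV -a-> RECV -a-> RECV -d-> RECV -c-> RUN -c-> LOCK -a-> LOCK -c-> PASS
End state PASS is accepting.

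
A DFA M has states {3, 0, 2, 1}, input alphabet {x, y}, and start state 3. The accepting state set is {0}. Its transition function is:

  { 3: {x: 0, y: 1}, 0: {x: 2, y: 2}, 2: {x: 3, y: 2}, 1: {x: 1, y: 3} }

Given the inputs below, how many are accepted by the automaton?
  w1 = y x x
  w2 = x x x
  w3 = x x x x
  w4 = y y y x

w1: 3 → 1 → 1 → 1  → end 1, rejected
w2: 3 → 0 → 2 → 3  → end 3, rejected
w3: 3 → 0 → 2 → 3 → 0  → end 0, accepted
w4: 3 → 1 → 3 → 1 → 1  → end 1, rejected

1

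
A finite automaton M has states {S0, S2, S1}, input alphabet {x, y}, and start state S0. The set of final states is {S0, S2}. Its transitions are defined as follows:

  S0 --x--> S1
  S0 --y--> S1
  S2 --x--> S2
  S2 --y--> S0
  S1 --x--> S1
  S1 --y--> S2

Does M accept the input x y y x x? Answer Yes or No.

S0 → S1 → S2 → S0 → S1 → S1
End state S1 is not accepting.

No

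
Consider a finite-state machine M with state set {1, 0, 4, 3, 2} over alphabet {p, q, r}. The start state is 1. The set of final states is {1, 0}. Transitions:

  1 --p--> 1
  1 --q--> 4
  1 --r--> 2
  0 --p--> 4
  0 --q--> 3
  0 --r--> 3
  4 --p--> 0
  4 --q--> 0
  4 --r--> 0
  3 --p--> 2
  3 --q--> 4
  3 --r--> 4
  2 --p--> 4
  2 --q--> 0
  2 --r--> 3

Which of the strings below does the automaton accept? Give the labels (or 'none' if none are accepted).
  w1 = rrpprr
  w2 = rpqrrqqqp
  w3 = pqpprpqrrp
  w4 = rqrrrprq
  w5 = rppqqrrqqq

w1:
  start at 1
  read 'r': 1 → 2
  read 'r': 2 → 3
  read 'p': 3 → 2
  read 'p': 2 → 4
  read 'r': 4 → 0
  read 'r': 0 → 3
  end 3, rejected
w2:
  start at 1
  read 'r': 1 → 2
  read 'p': 2 → 4
  read 'q': 4 → 0
  read 'r': 0 → 3
  read 'r': 3 → 4
  read 'q': 4 → 0
  read 'q': 0 → 3
  read 'q': 3 → 4
  read 'p': 4 → 0
  end 0, accepted
w3:
  start at 1
  read 'p': 1 → 1
  read 'q': 1 → 4
  read 'p': 4 → 0
  read 'p': 0 → 4
  read 'r': 4 → 0
  read 'p': 0 → 4
  read 'q': 4 → 0
  read 'r': 0 → 3
  read 'r': 3 → 4
  read 'p': 4 → 0
  end 0, accepted
w4:
  start at 1
  read 'r': 1 → 2
  read 'q': 2 → 0
  read 'r': 0 → 3
  read 'r': 3 → 4
  read 'r': 4 → 0
  read 'p': 0 → 4
  read 'r': 4 → 0
  read 'q': 0 → 3
  end 3, rejected
w5:
  start at 1
  read 'r': 1 → 2
  read 'p': 2 → 4
  read 'p': 4 → 0
  read 'q': 0 → 3
  read 'q': 3 → 4
  read 'r': 4 → 0
  read 'r': 0 → 3
  read 'q': 3 → 4
  read 'q': 4 → 0
  read 'q': 0 → 3
  end 3, rejected

w2, w3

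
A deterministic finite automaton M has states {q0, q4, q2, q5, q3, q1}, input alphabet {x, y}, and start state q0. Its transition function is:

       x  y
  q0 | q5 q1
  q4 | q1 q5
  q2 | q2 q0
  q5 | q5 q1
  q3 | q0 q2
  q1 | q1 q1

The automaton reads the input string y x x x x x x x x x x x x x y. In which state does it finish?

q1

q0 → q1 → q1 → q1 → q1 → q1 → q1 → q1 → q1 → q1 → q1 → q1 → q1 → q1 → q1 → q1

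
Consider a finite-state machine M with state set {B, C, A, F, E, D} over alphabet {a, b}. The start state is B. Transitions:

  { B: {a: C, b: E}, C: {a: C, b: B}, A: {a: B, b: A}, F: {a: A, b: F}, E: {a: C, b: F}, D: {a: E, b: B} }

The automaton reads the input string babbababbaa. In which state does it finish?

C

Trace: B -b-> E -a-> C -b-> B -b-> E -a-> C -b-> B -a-> C -b-> B -b-> E -a-> C -a-> C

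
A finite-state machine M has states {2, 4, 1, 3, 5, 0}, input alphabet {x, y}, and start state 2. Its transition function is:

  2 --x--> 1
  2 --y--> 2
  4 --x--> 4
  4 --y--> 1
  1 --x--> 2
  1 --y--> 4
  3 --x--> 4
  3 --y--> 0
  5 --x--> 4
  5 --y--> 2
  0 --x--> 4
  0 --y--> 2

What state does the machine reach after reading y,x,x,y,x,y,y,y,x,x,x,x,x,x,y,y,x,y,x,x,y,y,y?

start at 2
read 'y': 2 → 2
read 'x': 2 → 1
read 'x': 1 → 2
read 'y': 2 → 2
read 'x': 2 → 1
read 'y': 1 → 4
read 'y': 4 → 1
read 'y': 1 → 4
read 'x': 4 → 4
read 'x': 4 → 4
read 'x': 4 → 4
read 'x': 4 → 4
read 'x': 4 → 4
read 'x': 4 → 4
read 'y': 4 → 1
read 'y': 1 → 4
read 'x': 4 → 4
read 'y': 4 → 1
read 'x': 1 → 2
read 'x': 2 → 1
read 'y': 1 → 4
read 'y': 4 → 1
read 'y': 1 → 4

4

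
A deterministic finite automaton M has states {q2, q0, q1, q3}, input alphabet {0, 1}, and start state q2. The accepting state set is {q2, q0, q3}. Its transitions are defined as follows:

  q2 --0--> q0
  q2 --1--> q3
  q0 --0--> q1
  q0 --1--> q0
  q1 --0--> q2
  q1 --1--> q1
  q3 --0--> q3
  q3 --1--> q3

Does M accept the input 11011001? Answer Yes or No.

Yes

q2 → q3 → q3 → q3 → q3 → q3 → q3 → q3 → q3
End state q3 is accepting.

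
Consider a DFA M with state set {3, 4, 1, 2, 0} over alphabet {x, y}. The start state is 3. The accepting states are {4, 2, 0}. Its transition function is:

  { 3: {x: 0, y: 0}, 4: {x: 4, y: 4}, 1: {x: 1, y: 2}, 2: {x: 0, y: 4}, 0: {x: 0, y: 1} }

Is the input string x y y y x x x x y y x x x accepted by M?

Yes

3 → 0 → 1 → 2 → 4 → 4 → 4 → 4 → 4 → 4 → 4 → 4 → 4 → 4
End state 4 is accepting.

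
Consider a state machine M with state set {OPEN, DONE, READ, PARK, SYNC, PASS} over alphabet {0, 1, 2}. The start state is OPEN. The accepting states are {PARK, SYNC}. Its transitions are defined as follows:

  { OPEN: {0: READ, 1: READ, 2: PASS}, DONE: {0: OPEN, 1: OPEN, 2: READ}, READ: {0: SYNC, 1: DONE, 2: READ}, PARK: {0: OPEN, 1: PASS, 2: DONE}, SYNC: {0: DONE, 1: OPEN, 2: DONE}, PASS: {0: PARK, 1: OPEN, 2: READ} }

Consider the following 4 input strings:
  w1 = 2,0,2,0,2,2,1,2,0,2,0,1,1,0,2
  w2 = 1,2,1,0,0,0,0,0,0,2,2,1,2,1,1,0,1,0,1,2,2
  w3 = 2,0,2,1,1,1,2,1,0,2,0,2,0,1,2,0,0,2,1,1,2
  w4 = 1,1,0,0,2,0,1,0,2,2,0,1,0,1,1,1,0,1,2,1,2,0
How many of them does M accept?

1

w1:
  start at OPEN
  read '2': OPEN → PASS
  read '0': PASS → PARK
  read '2': PARK → DONE
  read '0': DONE → OPEN
  read '2': OPEN → PASS
  read '2': PASS → READ
  read '1': READ → DONE
  read '2': DONE → READ
  read '0': READ → SYNC
  read '2': SYNC → DONE
  read '0': DONE → OPEN
  read '1': OPEN → READ
  read '1': READ → DONE
  read '0': DONE → OPEN
  read '2': OPEN → PASS
  end PASS, rejected
w2:
  start at OPEN
  read '1': OPEN → READ
  read '2': READ → READ
  read '1': READ → DONE
  read '0': DONE → OPEN
  read '0': OPEN → READ
  read '0': READ → SYNC
  read '0': SYNC → DONE
  read '0': DONE → OPEN
  read '0': OPEN → READ
  read '2': READ → READ
  read '2': READ → READ
  read '1': READ → DONE
  read '2': DONE → READ
  read '1': READ → DONE
  read '1': DONE → OPEN
  read '0': OPEN → READ
  read '1': READ → DONE
  read '0': DONE → OPEN
  read '1': OPEN → READ
  read '2': READ → READ
  read '2': READ → READ
  end READ, rejected
w3:
  start at OPEN
  read '2': OPEN → PASS
  read '0': PASS → PARK
  read '2': PARK → DONE
  read '1': DONE → OPEN
  read '1': OPEN → READ
  read '1': READ → DONE
  read '2': DONE → READ
  read '1': READ → DONE
  read '0': DONE → OPEN
  read '2': OPEN → PASS
  read '0': PASS → PARK
  read '2': PARK → DONE
  read '0': DONE → OPEN
  read '1': OPEN → READ
  read '2': READ → READ
  read '0': READ → SYNC
  read '0': SYNC → DONE
  read '2': DONE → READ
  read '1': READ → DONE
  read '1': DONE → OPEN
  read '2': OPEN → PASS
  end PASS, rejected
w4:
  start at OPEN
  read '1': OPEN → READ
  read '1': READ → DONE
  read '0': DONE → OPEN
  read '0': OPEN → READ
  read '2': READ → READ
  read '0': READ → SYNC
  read '1': SYNC → OPEN
  read '0': OPEN → READ
  read '2': READ → READ
  read '2': READ → READ
  read '0': READ → SYNC
  read '1': SYNC → OPEN
  read '0': OPEN → READ
  read '1': READ → DONE
  read '1': DONE → OPEN
  read '1': OPEN → READ
  read '0': READ → SYNC
  read '1': SYNC → OPEN
  read '2': OPEN → PASS
  read '1': PASS → OPEN
  read '2': OPEN → PASS
  read '0': PASS → PARK
  end PARK, accepted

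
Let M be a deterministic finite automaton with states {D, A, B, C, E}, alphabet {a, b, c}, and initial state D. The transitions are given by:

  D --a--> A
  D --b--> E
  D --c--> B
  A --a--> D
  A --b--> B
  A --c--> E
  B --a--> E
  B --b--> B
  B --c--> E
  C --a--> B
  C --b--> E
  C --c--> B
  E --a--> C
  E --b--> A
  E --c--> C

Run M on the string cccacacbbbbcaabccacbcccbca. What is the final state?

C

D → B → E → C → B → E → C → B → B → B → B → B → E → C → B → B → E → C → B → E → A → E → C → B → B → E → C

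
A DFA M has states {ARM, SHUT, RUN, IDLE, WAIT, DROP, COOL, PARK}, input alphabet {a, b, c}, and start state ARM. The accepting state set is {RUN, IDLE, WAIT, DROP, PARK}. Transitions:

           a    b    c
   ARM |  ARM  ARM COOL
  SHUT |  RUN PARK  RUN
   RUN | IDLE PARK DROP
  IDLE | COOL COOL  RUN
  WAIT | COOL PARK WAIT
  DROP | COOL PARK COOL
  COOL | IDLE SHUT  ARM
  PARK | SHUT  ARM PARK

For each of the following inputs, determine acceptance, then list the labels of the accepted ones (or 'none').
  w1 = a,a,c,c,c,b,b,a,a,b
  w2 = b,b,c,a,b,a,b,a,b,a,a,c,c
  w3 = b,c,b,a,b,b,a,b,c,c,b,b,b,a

w1

w1: Trace: ARM -a-> ARM -a-> ARM -c-> COOL -c-> ARM -c-> COOL -b-> SHUT -b-> PARK -a-> SHUT -a-> RUN -b-> PARK  → end PARK, accepted
w2: Trace: ARM -b-> ARM -b-> ARM -c-> COOL -a-> IDLE -b-> COOL -a-> IDLE -b-> COOL -a-> IDLE -b-> COOL -a-> IDLE -a-> COOL -c-> ARM -c-> COOL  → end COOL, rejected
w3: Trace: ARM -b-> ARM -c-> COOL -b-> SHUT -a-> RUN -b-> PARK -b-> ARM -a-> ARM -b-> ARM -c-> COOL -c-> ARM -b-> ARM -b-> ARM -b-> ARM -a-> ARM  → end ARM, rejected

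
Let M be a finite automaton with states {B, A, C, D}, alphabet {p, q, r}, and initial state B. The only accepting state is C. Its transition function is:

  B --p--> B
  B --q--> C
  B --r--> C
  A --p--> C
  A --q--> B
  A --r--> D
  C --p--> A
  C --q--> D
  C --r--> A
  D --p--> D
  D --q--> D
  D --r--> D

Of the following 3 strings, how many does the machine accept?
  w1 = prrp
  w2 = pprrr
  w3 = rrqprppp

1

w1: Trace: B -p-> B -r-> C -r-> A -p-> C  → end C, accepted
w2: Trace: B -p-> B -p-> B -r-> C -r-> A -r-> D  → end D, rejected
w3: Trace: B -r-> C -r-> A -q-> B -p-> B -r-> C -p-> A -p-> C -p-> A  → end A, rejected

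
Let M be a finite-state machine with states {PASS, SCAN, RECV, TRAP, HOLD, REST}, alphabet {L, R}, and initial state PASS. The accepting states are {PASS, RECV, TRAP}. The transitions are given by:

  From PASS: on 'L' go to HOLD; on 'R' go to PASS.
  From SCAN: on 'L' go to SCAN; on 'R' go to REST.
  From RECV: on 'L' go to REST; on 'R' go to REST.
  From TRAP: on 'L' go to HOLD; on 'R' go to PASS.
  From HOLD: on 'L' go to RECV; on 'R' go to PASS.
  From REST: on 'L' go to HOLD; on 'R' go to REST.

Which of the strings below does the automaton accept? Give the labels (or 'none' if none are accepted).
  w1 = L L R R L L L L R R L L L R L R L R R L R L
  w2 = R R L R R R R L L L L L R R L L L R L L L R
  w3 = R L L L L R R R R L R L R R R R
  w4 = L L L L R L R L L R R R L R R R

w3, w4

w1: PASS → HOLD → RECV → REST → REST → HOLD → RECV → REST → HOLD → PASS → PASS → HOLD → RECV → REST → REST → HOLD → PASS → HOLD → PASS → PASS → HOLD → PASS → HOLD  → end HOLD, rejected
w2: PASS → PASS → PASS → HOLD → PASS → PASS → PASS → PASS → HOLD → RECV → REST → HOLD → RECV → REST → REST → HOLD → RECV → REST → REST → HOLD → RECV → REST → REST  → end REST, rejected
w3: PASS → PASS → HOLD → RECV → REST → HOLD → PASS → PASS → PASS → PASS → HOLD → PASS → HOLD → PASS → PASS → PASS → PASS  → end PASS, accepted
w4: PASS → HOLD → RECV → REST → HOLD → PASS → HOLD → PASS → HOLD → RECV → REST → REST → REST → HOLD → PASS → PASS → PASS  → end PASS, accepted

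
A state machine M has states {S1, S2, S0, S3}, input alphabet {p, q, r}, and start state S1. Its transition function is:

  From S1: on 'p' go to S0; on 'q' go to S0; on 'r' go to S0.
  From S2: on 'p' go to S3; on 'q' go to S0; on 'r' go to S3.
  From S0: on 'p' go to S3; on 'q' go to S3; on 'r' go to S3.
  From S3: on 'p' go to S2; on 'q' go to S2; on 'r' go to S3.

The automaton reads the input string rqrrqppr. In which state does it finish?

S1 → S0 → S3 → S3 → S3 → S2 → S3 → S2 → S3

S3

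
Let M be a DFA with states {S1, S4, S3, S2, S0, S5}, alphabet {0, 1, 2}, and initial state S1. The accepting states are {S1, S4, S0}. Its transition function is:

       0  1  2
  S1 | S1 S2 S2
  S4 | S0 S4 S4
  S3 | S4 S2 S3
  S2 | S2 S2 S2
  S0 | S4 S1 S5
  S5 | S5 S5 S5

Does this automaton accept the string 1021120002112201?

No

Trace: S1 -1-> S2 -0-> S2 -2-> S2 -1-> S2 -1-> S2 -2-> S2 -0-> S2 -0-> S2 -0-> S2 -2-> S2 -1-> S2 -1-> S2 -2-> S2 -2-> S2 -0-> S2 -1-> S2
End state S2 is not accepting.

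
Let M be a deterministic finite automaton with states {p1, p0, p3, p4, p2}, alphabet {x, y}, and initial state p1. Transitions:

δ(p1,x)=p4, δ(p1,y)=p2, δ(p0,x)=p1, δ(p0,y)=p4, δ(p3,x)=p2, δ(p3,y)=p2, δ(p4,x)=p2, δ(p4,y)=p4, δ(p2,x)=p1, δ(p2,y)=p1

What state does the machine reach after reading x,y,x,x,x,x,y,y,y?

p1

p1 → p4 → p4 → p2 → p1 → p4 → p2 → p1 → p2 → p1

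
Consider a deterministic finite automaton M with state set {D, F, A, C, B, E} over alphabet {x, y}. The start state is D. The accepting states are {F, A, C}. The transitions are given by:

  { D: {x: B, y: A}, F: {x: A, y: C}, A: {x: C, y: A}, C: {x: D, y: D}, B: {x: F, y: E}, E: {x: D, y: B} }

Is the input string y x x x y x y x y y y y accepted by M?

D → A → C → D → B → E → D → A → C → D → A → A → A
End state A is accepting.

Yes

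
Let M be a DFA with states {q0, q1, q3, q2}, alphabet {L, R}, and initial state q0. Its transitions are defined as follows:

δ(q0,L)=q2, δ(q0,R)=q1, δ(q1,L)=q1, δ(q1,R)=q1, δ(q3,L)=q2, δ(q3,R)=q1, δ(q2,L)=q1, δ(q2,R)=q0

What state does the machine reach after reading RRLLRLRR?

q1

Trace: q0 -R-> q1 -R-> q1 -L-> q1 -L-> q1 -R-> q1 -L-> q1 -R-> q1 -R-> q1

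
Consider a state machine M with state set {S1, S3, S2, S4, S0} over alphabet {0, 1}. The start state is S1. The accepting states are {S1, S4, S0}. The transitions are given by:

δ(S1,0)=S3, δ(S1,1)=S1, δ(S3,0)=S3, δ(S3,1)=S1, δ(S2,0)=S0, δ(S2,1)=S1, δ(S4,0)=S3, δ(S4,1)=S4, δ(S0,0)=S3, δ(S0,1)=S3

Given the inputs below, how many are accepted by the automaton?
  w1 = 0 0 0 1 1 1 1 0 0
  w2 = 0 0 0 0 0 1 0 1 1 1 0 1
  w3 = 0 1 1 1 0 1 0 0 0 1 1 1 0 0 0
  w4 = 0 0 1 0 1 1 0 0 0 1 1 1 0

w1: S1 → S3 → S3 → S3 → S1 → S1 → S1 → S1 → S3 → S3  → end S3, rejected
w2: S1 → S3 → S3 → S3 → S3 → S3 → S1 → S3 → S1 → S1 → S1 → S3 → S1  → end S1, accepted
w3: S1 → S3 → S1 → S1 → S1 → S3 → S1 → S3 → S3 → S3 → S1 → S1 → S1 → S3 → S3 → S3  → end S3, rejected
w4: S1 → S3 → S3 → S1 → S3 → S1 → S1 → S3 → S3 → S3 → S1 → S1 → S1 → S3  → end S3, rejected

1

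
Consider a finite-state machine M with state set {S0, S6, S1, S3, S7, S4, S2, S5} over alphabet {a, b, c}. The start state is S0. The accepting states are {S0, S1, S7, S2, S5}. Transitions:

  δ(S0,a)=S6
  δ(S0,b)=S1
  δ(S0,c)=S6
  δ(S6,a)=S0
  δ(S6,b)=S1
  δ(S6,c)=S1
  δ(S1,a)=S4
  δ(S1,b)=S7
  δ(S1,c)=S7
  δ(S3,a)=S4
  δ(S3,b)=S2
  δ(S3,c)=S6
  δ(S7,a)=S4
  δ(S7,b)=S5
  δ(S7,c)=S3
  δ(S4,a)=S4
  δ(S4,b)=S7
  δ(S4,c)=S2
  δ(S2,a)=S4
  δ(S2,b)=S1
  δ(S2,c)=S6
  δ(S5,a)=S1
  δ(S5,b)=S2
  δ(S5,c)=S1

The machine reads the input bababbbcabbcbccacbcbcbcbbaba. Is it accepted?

No

S0 → S1 → S4 → S7 → S4 → S7 → S5 → S2 → S6 → S0 → S1 → S7 → S3 → S2 → S6 → S1 → S4 → S2 → S1 → S7 → S5 → S1 → S7 → S3 → S2 → S1 → S4 → S7 → S4
End state S4 is not accepting.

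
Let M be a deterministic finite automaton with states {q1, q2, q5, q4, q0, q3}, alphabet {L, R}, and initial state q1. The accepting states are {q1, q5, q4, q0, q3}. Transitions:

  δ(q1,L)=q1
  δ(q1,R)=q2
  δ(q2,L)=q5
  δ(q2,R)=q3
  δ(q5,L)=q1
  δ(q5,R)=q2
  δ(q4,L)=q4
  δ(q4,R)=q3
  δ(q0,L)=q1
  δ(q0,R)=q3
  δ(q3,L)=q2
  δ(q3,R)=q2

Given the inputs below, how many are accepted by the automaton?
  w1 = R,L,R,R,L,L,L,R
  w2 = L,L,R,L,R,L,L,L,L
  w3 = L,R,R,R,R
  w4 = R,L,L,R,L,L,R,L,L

w1: q1 → q2 → q5 → q2 → q3 → q2 → q5 → q1 → q2  → end q2, rejected
w2: q1 → q1 → q1 → q2 → q5 → q2 → q5 → q1 → q1 → q1  → end q1, accepted
w3: q1 → q1 → q2 → q3 → q2 → q3  → end q3, accepted
w4: q1 → q2 → q5 → q1 → q2 → q5 → q1 → q2 → q5 → q1  → end q1, accepted

3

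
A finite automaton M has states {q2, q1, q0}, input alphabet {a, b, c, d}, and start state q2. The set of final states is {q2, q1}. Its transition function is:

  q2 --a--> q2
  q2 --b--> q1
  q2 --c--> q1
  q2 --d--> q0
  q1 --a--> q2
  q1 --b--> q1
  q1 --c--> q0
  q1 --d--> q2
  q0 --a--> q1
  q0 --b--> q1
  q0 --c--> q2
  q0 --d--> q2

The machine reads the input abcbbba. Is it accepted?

q2 → q2 → q1 → q0 → q1 → q1 → q1 → q2
End state q2 is accepting.

Yes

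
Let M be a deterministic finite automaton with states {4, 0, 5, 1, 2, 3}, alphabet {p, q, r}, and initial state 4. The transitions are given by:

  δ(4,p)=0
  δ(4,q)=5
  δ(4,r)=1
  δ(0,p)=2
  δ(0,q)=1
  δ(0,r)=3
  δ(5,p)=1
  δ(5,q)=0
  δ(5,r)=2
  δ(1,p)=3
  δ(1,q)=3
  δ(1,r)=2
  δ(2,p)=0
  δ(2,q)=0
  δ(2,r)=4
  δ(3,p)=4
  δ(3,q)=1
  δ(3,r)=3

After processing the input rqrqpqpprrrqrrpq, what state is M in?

4 → 1 → 3 → 3 → 1 → 3 → 1 → 3 → 4 → 1 → 2 → 4 → 5 → 2 → 4 → 0 → 1

1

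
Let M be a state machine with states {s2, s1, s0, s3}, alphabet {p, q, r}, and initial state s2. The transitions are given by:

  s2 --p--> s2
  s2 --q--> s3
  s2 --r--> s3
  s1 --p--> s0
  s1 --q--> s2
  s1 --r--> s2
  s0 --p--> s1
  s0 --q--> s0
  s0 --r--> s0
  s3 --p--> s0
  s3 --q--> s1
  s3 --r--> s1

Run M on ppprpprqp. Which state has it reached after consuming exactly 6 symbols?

s1

start at s2
read 'p': s2 → s2
read 'p': s2 → s2
read 'p': s2 → s2
read 'r': s2 → s3
read 'p': s3 → s0
read 'p': s0 → s1
After 6 symbols: s1.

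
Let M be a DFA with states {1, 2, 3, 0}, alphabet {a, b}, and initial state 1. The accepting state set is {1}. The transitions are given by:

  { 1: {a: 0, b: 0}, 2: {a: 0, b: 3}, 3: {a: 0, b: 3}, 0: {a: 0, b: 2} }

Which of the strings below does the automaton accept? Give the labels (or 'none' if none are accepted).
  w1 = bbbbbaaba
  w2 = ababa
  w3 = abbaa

w1: Trace: 1 -b-> 0 -b-> 2 -b-> 3 -b-> 3 -b-> 3 -a-> 0 -a-> 0 -b-> 2 -a-> 0  → end 0, rejected
w2: Trace: 1 -a-> 0 -b-> 2 -a-> 0 -b-> 2 -a-> 0  → end 0, rejected
w3: Trace: 1 -a-> 0 -b-> 2 -b-> 3 -a-> 0 -a-> 0  → end 0, rejected

none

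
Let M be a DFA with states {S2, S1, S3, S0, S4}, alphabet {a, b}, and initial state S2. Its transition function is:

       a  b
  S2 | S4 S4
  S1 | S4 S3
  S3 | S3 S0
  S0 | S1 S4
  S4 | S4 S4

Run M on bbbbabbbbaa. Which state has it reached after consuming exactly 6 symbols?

S4

start at S2
read 'b': S2 → S4
read 'b': S4 → S4
read 'b': S4 → S4
read 'b': S4 → S4
read 'a': S4 → S4
read 'b': S4 → S4
After 6 symbols: S4.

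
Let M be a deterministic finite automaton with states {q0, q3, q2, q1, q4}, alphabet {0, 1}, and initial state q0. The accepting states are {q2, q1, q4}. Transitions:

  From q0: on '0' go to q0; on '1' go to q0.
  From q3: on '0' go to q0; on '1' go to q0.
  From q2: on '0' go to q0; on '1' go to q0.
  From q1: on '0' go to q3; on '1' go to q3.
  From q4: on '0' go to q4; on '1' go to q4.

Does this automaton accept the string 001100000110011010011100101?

No

start at q0
read '0': q0 → q0
read '0': q0 → q0
read '1': q0 → q0
read '1': q0 → q0
read '0': q0 → q0
read '0': q0 → q0
read '0': q0 → q0
read '0': q0 → q0
read '0': q0 → q0
read '1': q0 → q0
read '1': q0 → q0
read '0': q0 → q0
read '0': q0 → q0
read '1': q0 → q0
read '1': q0 → q0
read '0': q0 → q0
read '1': q0 → q0
read '0': q0 → q0
read '0': q0 → q0
read '1': q0 → q0
read '1': q0 → q0
read '1': q0 → q0
read '0': q0 → q0
read '0': q0 → q0
read '1': q0 → q0
read '0': q0 → q0
read '1': q0 → q0
End state q0 is not accepting.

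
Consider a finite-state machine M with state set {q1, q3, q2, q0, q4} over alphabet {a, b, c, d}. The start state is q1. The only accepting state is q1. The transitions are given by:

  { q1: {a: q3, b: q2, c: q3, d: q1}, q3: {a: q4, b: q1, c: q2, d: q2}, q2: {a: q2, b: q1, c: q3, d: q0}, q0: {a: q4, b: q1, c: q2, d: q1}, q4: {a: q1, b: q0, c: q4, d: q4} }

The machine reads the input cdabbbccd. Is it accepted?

q1 → q3 → q2 → q2 → q1 → q2 → q1 → q3 → q2 → q0
End state q0 is not accepting.

No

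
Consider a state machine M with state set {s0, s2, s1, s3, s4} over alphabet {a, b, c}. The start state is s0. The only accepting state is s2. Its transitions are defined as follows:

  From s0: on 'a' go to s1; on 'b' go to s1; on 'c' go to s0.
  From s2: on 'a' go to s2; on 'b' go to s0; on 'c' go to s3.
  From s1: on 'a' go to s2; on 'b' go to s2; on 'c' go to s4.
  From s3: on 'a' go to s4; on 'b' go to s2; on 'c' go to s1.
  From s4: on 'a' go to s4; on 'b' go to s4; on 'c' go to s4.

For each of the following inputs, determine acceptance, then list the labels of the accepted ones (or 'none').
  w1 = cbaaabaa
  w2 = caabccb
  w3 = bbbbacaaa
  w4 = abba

w1:
  start at s0
  read 'c': s0 → s0
  read 'b': s0 → s1
  read 'a': s1 → s2
  read 'a': s2 → s2
  read 'a': s2 → s2
  read 'b': s2 → s0
  read 'a': s0 → s1
  read 'a': s1 → s2
  end s2, accepted
w2:
  start at s0
  read 'c': s0 → s0
  read 'a': s0 → s1
  read 'a': s1 → s2
  read 'b': s2 → s0
  read 'c': s0 → s0
  read 'c': s0 → s0
  read 'b': s0 → s1
  end s1, rejected
w3:
  start at s0
  read 'b': s0 → s1
  read 'b': s1 → s2
  read 'b': s2 → s0
  read 'b': s0 → s1
  read 'a': s1 → s2
  read 'c': s2 → s3
  read 'a': s3 → s4
  read 'a': s4 → s4
  read 'a': s4 → s4
  end s4, rejected
w4:
  start at s0
  read 'a': s0 → s1
  read 'b': s1 → s2
  read 'b': s2 → s0
  read 'a': s0 → s1
  end s1, rejected

w1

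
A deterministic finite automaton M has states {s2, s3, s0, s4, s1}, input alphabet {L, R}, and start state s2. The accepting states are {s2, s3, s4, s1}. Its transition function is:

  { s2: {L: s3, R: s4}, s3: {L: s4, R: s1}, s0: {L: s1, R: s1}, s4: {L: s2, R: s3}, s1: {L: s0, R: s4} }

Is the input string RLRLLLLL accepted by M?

Trace: s2 -R-> s4 -L-> s2 -R-> s4 -L-> s2 -L-> s3 -L-> s4 -L-> s2 -L-> s3
End state s3 is accepting.

Yes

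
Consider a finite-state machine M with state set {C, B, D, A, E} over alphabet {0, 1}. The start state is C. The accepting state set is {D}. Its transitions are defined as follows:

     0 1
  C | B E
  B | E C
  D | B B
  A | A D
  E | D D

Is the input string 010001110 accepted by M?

Yes

C → B → C → B → E → D → B → C → E → D
End state D is accepting.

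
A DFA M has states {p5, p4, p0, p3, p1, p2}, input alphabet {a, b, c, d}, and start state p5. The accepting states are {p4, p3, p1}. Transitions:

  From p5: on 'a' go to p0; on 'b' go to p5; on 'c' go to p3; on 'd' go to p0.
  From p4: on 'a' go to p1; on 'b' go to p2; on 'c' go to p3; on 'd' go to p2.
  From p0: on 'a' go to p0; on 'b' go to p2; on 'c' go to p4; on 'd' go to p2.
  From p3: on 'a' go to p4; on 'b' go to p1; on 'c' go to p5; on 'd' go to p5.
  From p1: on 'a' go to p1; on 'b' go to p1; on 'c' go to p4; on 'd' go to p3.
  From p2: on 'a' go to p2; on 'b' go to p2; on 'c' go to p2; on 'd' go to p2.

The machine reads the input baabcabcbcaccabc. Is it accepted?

start at p5
read 'b': p5 → p5
read 'a': p5 → p0
read 'a': p0 → p0
read 'b': p0 → p2
read 'c': p2 → p2
read 'a': p2 → p2
read 'b': p2 → p2
read 'c': p2 → p2
read 'b': p2 → p2
read 'c': p2 → p2
read 'a': p2 → p2
read 'c': p2 → p2
read 'c': p2 → p2
read 'a': p2 → p2
read 'b': p2 → p2
read 'c': p2 → p2
End state p2 is not accepting.

No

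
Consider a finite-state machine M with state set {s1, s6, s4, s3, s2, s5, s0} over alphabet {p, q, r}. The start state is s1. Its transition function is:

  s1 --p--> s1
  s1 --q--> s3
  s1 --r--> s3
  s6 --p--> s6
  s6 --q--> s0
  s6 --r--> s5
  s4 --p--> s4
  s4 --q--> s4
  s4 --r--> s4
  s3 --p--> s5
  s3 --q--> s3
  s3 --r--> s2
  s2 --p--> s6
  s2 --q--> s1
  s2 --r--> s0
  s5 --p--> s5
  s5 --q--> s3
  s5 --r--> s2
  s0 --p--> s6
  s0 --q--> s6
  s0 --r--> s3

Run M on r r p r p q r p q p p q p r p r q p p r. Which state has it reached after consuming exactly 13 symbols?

start at s1
read 'r': s1 → s3
read 'r': s3 → s2
read 'p': s2 → s6
read 'r': s6 → s5
read 'p': s5 → s5
read 'q': s5 → s3
read 'r': s3 → s2
read 'p': s2 → s6
read 'q': s6 → s0
read 'p': s0 → s6
read 'p': s6 → s6
read 'q': s6 → s0
read 'p': s0 → s6
After 13 symbols: s6.

s6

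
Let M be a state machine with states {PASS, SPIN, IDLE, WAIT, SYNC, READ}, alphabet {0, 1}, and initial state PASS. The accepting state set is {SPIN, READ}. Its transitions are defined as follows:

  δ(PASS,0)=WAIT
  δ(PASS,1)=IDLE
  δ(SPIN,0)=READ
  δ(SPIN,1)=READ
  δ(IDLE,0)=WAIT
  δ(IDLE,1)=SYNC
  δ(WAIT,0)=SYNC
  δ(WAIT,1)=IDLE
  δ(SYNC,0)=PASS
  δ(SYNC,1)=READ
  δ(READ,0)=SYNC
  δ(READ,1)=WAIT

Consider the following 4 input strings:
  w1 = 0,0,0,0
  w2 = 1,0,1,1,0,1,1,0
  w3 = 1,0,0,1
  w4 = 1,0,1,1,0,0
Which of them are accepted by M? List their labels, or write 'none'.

w3

w1: Trace: PASS -0-> WAIT -0-> SYNC -0-> PASS -0-> WAIT  → end WAIT, rejected
w2: Trace: PASS -1-> IDLE -0-> WAIT -1-> IDLE -1-> SYNC -0-> PASS -1-> IDLE -1-> SYNC -0-> PASS  → end PASS, rejected
w3: Trace: PASS -1-> IDLE -0-> WAIT -0-> SYNC -1-> READ  → end READ, accepted
w4: Trace: PASS -1-> IDLE -0-> WAIT -1-> IDLE -1-> SYNC -0-> PASS -0-> WAIT  → end WAIT, rejected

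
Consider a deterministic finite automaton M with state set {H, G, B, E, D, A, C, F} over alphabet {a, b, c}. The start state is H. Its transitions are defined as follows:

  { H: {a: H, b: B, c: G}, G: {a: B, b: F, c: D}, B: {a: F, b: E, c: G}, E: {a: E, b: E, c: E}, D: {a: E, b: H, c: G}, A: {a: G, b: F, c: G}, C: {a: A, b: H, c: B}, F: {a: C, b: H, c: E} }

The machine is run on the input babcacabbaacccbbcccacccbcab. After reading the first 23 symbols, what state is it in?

E

start at H
read 'b': H → B
read 'a': B → F
read 'b': F → H
read 'c': H → G
read 'a': G → B
read 'c': B → G
read 'a': G → B
read 'b': B → E
read 'b': E → E
read 'a': E → E
read 'a': E → E
read 'c': E → E
read 'c': E → E
read 'c': E → E
read 'b': E → E
read 'b': E → E
read 'c': E → E
read 'c': E → E
read 'c': E → E
read 'a': E → E
read 'c': E → E
read 'c': E → E
read 'c': E → E
After 23 symbols: E.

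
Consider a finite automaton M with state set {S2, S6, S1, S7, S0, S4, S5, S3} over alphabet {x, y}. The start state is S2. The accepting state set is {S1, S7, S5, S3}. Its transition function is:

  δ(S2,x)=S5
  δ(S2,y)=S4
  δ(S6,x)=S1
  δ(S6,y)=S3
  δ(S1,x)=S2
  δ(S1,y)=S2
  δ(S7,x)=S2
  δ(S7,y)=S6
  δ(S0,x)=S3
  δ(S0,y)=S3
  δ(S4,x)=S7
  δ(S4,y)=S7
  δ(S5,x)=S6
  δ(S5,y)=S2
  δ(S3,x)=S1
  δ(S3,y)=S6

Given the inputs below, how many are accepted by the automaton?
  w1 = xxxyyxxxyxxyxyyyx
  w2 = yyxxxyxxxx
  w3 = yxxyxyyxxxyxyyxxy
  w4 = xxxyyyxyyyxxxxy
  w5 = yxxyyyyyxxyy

2

w1: Trace: S2 -x-> S5 -x-> S6 -x-> S1 -y-> S2 -y-> S4 -x-> S7 -x-> S2 -x-> S5 -y-> S2 -x-> S5 -x-> S6 -y-> S3 -x-> S1 -y-> S2 -y-> S4 -y-> S7 -x-> S2  → end S2, rejected
w2: Trace: S2 -y-> S4 -y-> S7 -x-> S2 -x-> S5 -x-> S6 -y-> S3 -x-> S1 -x-> S2 -x-> S5 -x-> S6  → end S6, rejected
w3: Trace: S2 -y-> S4 -x-> S7 -x-> S2 -y-> S4 -x-> S7 -y-> S6 -y-> S3 -x-> S1 -x-> S2 -x-> S5 -y-> S2 -x-> S5 -y-> S2 -y-> S4 -x-> S7 -x-> S2 -y-> S4  → end S4, rejected
w4: Trace: S2 -x-> S5 -x-> S6 -x-> S1 -y-> S2 -y-> S4 -y-> S7 -x-> S2 -y-> S4 -y-> S7 -y-> S6 -x-> S1 -x-> S2 -x-> S5 -x-> S6 -y-> S3  → end S3, accepted
w5: Trace: S2 -y-> S4 -x-> S7 -x-> S2 -y-> S4 -y-> S7 -y-> S6 -y-> S3 -y-> S6 -x-> S1 -x-> S2 -y-> S4 -y-> S7  → end S7, accepted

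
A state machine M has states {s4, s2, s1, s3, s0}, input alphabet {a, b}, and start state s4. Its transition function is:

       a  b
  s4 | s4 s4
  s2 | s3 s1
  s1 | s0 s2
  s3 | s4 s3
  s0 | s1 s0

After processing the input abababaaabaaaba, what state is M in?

s4 → s4 → s4 → s4 → s4 → s4 → s4 → s4 → s4 → s4 → s4 → s4 → s4 → s4 → s4 → s4

s4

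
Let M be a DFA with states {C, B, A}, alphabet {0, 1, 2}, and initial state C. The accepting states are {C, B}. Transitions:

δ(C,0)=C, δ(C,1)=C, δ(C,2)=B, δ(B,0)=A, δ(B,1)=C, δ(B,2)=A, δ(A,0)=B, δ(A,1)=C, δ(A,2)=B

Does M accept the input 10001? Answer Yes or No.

Yes

C → C → C → C → C → C
End state C is accepting.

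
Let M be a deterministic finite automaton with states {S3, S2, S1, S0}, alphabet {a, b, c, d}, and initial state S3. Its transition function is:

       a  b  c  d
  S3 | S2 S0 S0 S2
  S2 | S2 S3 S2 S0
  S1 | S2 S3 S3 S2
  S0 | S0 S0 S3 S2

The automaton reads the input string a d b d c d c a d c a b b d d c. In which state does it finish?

S3

start at S3
read 'a': S3 → S2
read 'd': S2 → S0
read 'b': S0 → S0
read 'd': S0 → S2
read 'c': S2 → S2
read 'd': S2 → S0
read 'c': S0 → S3
read 'a': S3 → S2
read 'd': S2 → S0
read 'c': S0 → S3
read 'a': S3 → S2
read 'b': S2 → S3
read 'b': S3 → S0
read 'd': S0 → S2
read 'd': S2 → S0
read 'c': S0 → S3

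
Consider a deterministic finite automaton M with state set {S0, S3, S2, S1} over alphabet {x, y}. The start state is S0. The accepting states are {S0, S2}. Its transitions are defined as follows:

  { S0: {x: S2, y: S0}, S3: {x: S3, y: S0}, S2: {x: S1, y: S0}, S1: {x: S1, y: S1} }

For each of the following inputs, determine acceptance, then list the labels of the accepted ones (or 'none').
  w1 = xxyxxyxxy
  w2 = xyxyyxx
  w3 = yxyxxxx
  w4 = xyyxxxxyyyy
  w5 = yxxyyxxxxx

w1: Trace: S0 -x-> S2 -x-> S1 -y-> S1 -x-> S1 -x-> S1 -y-> S1 -x-> S1 -x-> S1 -y-> S1  → end S1, rejected
w2: Trace: S0 -x-> S2 -y-> S0 -x-> S2 -y-> S0 -y-> S0 -x-> S2 -x-> S1  → end S1, rejected
w3: Trace: S0 -y-> S0 -x-> S2 -y-> S0 -x-> S2 -x-> S1 -x-> S1 -x-> S1  → end S1, rejected
w4: Trace: S0 -x-> S2 -y-> S0 -y-> S0 -x-> S2 -x-> S1 -x-> S1 -x-> S1 -y-> S1 -y-> S1 -y-> S1 -y-> S1  → end S1, rejected
w5: Trace: S0 -y-> S0 -x-> S2 -x-> S1 -y-> S1 -y-> S1 -x-> S1 -x-> S1 -x-> S1 -x-> S1 -x-> S1  → end S1, rejected

none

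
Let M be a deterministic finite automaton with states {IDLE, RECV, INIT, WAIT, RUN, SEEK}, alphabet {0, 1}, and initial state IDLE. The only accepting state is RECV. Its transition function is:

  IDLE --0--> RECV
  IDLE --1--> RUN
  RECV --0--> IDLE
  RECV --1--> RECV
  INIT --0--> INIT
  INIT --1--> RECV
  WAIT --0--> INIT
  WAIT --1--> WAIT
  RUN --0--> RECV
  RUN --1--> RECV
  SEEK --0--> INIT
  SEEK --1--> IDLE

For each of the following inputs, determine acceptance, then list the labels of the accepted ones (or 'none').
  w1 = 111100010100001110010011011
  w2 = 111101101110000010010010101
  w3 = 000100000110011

w1: IDLE → RUN → RECV → RECV → RECV → IDLE → RECV → IDLE → RUN → RECV → RECV → IDLE → RECV → IDLE → RECV → RECV → RECV → RECV → IDLE → RECV → RECV → IDLE → RECV → RECV → RECV → IDLE → RUN → RECV  → end RECV, accepted
w2: IDLE → RUN → RECV → RECV → RECV → IDLE → RUN → RECV → IDLE → RUN → RECV → RECV → IDLE → RECV → IDLE → RECV → IDLE → RUN → RECV → IDLE → RUN → RECV → IDLE → RUN → RECV → RECV → IDLE → RUN  → end RUN, rejected
w3: IDLE → RECV → IDLE → RECV → RECV → IDLE → RECV → IDLE → RECV → IDLE → RUN → RECV → IDLE → RECV → RECV → RECV  → end RECV, accepted

w1, w3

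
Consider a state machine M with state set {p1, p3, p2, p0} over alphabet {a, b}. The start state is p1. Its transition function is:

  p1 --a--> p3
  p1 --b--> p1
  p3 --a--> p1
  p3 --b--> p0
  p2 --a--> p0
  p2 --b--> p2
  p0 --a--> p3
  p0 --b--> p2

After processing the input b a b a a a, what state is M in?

p3

p1 → p1 → p3 → p0 → p3 → p1 → p3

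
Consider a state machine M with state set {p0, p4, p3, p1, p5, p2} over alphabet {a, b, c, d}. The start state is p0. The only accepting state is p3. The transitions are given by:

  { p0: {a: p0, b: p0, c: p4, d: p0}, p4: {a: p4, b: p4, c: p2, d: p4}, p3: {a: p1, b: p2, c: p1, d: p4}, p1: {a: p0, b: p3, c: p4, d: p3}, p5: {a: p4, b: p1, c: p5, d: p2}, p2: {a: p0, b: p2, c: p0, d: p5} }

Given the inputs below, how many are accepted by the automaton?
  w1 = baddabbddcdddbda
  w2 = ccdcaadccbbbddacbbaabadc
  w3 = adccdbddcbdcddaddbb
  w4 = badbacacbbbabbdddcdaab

0

w1: Trace: p0 -b-> p0 -a-> p0 -d-> p0 -d-> p0 -a-> p0 -b-> p0 -b-> p0 -d-> p0 -d-> p0 -c-> p4 -d-> p4 -d-> p4 -d-> p4 -b-> p4 -d-> p4 -a-> p4  → end p4, rejected
w2: Trace: p0 -c-> p4 -c-> p2 -d-> p5 -c-> p5 -a-> p4 -a-> p4 -d-> p4 -c-> p2 -c-> p0 -b-> p0 -b-> p0 -b-> p0 -d-> p0 -d-> p0 -a-> p0 -c-> p4 -b-> p4 -b-> p4 -a-> p4 -a-> p4 -b-> p4 -a-> p4 -d-> p4 -c-> p2  → end p2, rejected
w3: Trace: p0 -a-> p0 -d-> p0 -c-> p4 -c-> p2 -d-> p5 -b-> p1 -d-> p3 -d-> p4 -c-> p2 -b-> p2 -d-> p5 -c-> p5 -d-> p2 -d-> p5 -a-> p4 -d-> p4 -d-> p4 -b-> p4 -b-> p4  → end p4, rejected
w4: Trace: p0 -b-> p0 -a-> p0 -d-> p0 -b-> p0 -a-> p0 -c-> p4 -a-> p4 -c-> p2 -b-> p2 -b-> p2 -b-> p2 -a-> p0 -b-> p0 -b-> p0 -d-> p0 -d-> p0 -d-> p0 -c-> p4 -d-> p4 -a-> p4 -a-> p4 -b-> p4  → end p4, rejected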